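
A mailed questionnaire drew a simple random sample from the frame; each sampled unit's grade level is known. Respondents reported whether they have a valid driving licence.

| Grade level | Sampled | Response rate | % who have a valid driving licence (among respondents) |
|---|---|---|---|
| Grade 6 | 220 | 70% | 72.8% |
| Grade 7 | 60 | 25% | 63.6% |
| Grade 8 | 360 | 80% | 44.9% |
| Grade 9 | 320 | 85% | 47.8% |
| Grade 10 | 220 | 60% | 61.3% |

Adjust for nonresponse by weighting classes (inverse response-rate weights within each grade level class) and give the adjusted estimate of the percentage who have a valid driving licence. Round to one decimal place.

Each respondent's weight = sampled/responded in their class; summing within a class gives n_sampled, so:
  Grade 6: 220 × 72.8 = 16,016
  Grade 7: 60 × 63.6 = 3816
  Grade 8: 360 × 44.9 = 16,164
  Grade 9: 320 × 47.8 = 15,296
  Grade 10: 220 × 61.3 = 13,486
Adjusted estimate = 64,778 / 1,180 = 54.8966 → 54.9%.

54.9%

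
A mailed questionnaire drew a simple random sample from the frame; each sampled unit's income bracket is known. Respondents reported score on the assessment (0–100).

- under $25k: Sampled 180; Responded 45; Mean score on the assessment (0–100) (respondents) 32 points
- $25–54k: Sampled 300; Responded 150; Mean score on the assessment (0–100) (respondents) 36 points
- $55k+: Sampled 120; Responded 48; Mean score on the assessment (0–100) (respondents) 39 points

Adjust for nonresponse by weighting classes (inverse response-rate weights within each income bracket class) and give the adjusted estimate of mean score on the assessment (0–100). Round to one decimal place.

Class response rates: under $25k 45/180 = 25%, $25–54k 150/300 = 50%, $55k+ 48/120 = 40%.
With weight = n_sampled/n_responded per class, the weighted class total is n_sampled:
  under $25k: 180 × 32 = 5760
  $25–54k: 300 × 36 = 10,800
  $55k+: 120 × 39 = 4680
Adjusted estimate = 21,240 / 600 = 35.4 → 35.4.

35.4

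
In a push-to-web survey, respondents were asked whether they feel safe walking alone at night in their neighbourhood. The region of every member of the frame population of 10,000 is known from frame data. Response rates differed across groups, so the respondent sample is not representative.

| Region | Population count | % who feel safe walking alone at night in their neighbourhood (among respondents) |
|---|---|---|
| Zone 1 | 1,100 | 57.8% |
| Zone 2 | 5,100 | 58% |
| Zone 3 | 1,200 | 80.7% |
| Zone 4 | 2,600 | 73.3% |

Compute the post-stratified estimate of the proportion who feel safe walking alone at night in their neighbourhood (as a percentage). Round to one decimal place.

64.7%

Each cell contributes population-share × respondent value:
  Zone 1: (1,100/10,000) × 57.8 = 6.358
  Zone 2: (5,100/10,000) × 58 = 29.58
  Zone 3: (1,200/10,000) × 80.7 = 9.684
  Zone 4: (2,600/10,000) × 73.3 = 19.058
Post-stratified estimate = 64.68 → 64.7%.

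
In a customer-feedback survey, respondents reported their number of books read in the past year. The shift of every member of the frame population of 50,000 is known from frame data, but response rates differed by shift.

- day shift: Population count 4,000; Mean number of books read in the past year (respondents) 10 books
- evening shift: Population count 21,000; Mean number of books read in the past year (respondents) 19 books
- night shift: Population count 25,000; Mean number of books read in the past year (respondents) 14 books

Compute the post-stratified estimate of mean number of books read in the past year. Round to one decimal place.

15.8

Weight each group's respondent value by its population share:
  day shift: (4,000/50,000) × 10 = 0.8
  evening shift: (21,000/50,000) × 19 = 7.98
  night shift: (25,000/50,000) × 14 = 7
Post-stratified estimate = 15.78 → 15.8.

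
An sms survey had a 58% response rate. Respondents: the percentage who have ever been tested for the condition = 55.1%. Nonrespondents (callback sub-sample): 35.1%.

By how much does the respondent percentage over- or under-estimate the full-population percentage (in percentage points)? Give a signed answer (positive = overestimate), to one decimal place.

Nonresponse fraction = 1 − 0.58 = 0.42.
Bias = (nonresponse fraction) × (respondent percentage − nonrespondent percentage)
     = 0.42 × (55.1 − 35.1) = 0.42 × 20 = 8.4.

+8.4 percentage points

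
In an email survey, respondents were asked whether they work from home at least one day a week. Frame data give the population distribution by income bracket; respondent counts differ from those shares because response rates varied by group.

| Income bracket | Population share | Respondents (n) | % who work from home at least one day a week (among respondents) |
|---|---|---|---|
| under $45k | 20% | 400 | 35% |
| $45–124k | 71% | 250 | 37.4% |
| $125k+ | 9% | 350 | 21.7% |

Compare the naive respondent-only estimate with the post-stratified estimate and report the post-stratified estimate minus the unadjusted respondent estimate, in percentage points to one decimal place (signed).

Unadjusted (pooled respondent) estimate weights by respondent counts:
  (400/1000)×35 + (250/1000)×37.4 + (350/1000)×21.7 = 30.945%
Post-stratifying to population shares instead:
  0.2×35 + 0.71×37.4 + 0.09×21.7 = 35.507%
Difference = 35.507 − 30.945 = 4.562 pp.

+4.6 percentage points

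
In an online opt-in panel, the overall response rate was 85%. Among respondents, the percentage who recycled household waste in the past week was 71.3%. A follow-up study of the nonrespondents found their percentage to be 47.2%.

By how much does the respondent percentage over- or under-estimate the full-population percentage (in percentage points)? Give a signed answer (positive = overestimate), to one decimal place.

Nonresponse fraction = 1 − 0.85 = 0.15.
Bias = (nonresponse fraction) × (respondent percentage − nonrespondent percentage)
     = 0.15 × (71.3 − 47.2) = 0.15 × 24.1 = 3.615.

+3.6 percentage points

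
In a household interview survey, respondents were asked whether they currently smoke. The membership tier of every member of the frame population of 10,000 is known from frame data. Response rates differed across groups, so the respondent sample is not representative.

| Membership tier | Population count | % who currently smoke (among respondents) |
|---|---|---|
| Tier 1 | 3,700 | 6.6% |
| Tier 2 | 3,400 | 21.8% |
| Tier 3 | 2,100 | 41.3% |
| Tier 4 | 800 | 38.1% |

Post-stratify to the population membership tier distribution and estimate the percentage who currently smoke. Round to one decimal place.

21.6%

Weight each group's respondent value by its population share:
  Tier 1: (3,700/10,000) × 6.6 = 2.442
  Tier 2: (3,400/10,000) × 21.8 = 7.412
  Tier 3: (2,100/10,000) × 41.3 = 8.673
  Tier 4: (800/10,000) × 38.1 = 3.048
Post-stratified estimate = 21.575 → 21.6%.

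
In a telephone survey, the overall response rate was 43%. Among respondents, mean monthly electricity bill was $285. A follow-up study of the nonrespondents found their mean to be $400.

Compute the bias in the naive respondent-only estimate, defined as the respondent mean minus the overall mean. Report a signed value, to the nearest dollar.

-$66

Nonresponse fraction = 1 − 0.43 = 0.57.
Bias = (nonresponse fraction) × (respondent mean − nonrespondent mean)
     = 0.57 × (285 − 400) = 0.57 × -115 = -65.55.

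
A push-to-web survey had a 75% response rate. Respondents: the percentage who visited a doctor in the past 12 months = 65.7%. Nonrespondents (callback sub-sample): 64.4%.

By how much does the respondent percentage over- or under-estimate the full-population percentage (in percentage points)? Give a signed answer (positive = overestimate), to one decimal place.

+0.3 percentage points

Nonresponse fraction = 1 − 0.75 = 0.25.
Bias = (nonresponse fraction) × (respondent percentage − nonrespondent percentage)
     = 0.25 × (65.7 − 64.4) = 0.25 × 1.3 = 0.325.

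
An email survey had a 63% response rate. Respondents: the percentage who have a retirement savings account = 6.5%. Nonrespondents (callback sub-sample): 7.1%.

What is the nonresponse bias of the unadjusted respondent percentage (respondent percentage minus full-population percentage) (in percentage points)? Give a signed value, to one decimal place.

-0.2 percentage points

Nonresponse fraction = 1 − 0.63 = 0.37.
Bias = (nonresponse fraction) × (respondent percentage − nonrespondent percentage)
     = 0.37 × (6.5 − 7.1) = 0.37 × -0.6 = -0.222.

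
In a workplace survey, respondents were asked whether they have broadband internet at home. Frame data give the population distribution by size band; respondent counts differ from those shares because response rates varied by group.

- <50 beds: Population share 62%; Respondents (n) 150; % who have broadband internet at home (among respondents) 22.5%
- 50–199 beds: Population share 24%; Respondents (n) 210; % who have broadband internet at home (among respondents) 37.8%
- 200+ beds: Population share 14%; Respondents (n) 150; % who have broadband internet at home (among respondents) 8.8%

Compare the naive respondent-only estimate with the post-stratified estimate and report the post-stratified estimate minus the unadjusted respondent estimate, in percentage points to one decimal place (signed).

-0.5 percentage points

Naive respondent-only estimate (weights = respondent counts):
  (150/510)×22.5 + (210/510)×37.8 + (150/510)×8.8 = 24.7706%
Post-stratified estimate weights by population shares:
  0.62×22.5 + 0.24×37.8 + 0.14×8.8 = 24.254%
Difference = 24.254 − 24.7706 = -0.5166 pp.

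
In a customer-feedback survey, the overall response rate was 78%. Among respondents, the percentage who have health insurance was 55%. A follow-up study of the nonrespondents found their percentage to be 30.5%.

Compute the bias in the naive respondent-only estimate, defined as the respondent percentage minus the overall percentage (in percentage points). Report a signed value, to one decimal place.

+5.4 percentage points

Nonresponse fraction = 1 − 0.78 = 0.22.
Bias = (nonresponse fraction) × (respondent percentage − nonrespondent percentage)
     = 0.22 × (55 − 30.5) = 0.22 × 24.5 = 5.39.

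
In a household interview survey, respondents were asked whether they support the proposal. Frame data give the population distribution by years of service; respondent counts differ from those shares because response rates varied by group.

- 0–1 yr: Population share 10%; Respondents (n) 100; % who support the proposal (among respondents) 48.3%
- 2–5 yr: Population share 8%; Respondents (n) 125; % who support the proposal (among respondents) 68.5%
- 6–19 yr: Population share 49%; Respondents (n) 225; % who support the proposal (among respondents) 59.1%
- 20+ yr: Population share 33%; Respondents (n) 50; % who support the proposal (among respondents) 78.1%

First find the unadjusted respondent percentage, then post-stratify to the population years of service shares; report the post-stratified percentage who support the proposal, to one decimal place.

Unadjusted (pooled respondent) estimate weights by respondent counts:
  (100/500)×48.3 + (125/500)×68.5 + (225/500)×59.1 + (50/500)×78.1 = 61.19%
Reweighting by population years of service shares:
  0.1×48.3 + 0.08×68.5 + 0.49×59.1 + 0.33×78.1 = 65.042%

65.0%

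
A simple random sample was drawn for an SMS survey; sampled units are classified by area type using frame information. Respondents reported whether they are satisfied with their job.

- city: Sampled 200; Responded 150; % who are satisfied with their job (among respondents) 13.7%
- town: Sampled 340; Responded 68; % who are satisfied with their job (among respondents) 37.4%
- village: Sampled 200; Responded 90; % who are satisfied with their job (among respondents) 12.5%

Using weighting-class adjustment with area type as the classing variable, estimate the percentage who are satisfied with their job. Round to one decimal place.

Response rates by class: city 150/200 = 75%, town 68/340 = 20%, village 90/200 = 45%.
Weighting each respondent by the inverse class response rate inflates each class back to its sampled size, so the class weight is n_sampled:
  city: 200 × 13.7 = 2740
  town: 340 × 37.4 = 12,716
  village: 200 × 12.5 = 2500
Adjusted estimate = 17,956 / 740 = 24.2649 → 24.3%.

24.3%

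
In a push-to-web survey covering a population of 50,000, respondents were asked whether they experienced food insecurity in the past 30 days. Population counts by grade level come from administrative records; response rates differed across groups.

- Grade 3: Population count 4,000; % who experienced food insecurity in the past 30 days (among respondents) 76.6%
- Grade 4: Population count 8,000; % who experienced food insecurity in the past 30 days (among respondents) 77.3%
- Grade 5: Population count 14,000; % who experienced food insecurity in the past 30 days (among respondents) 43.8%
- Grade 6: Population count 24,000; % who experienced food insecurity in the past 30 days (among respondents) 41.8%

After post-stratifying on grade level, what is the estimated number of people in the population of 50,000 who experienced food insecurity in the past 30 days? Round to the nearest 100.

Estimated count per cell = population count × respondent percentage:
  Grade 3: 4,000 × 76.6% = 3064
  Grade 4: 8,000 × 77.3% = 6184
  Grade 5: 14,000 × 43.8% = 6132
  Grade 6: 24,000 × 41.8% = 10,032
Estimated total = 25,412 → 25,400.

25,400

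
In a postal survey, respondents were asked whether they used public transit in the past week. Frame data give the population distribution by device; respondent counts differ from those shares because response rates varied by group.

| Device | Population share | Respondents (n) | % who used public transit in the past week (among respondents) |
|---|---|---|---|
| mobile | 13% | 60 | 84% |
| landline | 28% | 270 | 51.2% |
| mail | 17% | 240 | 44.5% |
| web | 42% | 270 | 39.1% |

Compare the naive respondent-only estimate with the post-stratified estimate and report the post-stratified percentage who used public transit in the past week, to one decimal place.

49.2%

Unadjusted (pooled respondent) estimate weights by respondent counts:
  (60/840)×84 + (270/840)×51.2 + (240/840)×44.5 + (270/840)×39.1 = 47.7393%
Post-stratifying to population shares instead:
  0.13×84 + 0.28×51.2 + 0.17×44.5 + 0.42×39.1 = 49.243%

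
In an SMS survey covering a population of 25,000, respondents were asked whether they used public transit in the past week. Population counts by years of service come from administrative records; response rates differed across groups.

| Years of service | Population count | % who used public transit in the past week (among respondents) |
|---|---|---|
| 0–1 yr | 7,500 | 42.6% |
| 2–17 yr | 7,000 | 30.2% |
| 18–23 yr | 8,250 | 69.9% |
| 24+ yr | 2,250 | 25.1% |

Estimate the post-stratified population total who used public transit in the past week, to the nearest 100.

Apply each group's respondent rate to its population count:
  0–1 yr: 7,500 × 42.6% = 3195
  2–17 yr: 7,000 × 30.2% = 2114
  18–23 yr: 8,250 × 69.9% = 5766.75
  24+ yr: 2,250 × 25.1% = 564.75
Estimated total = 11640.5 → 11,600.

11,600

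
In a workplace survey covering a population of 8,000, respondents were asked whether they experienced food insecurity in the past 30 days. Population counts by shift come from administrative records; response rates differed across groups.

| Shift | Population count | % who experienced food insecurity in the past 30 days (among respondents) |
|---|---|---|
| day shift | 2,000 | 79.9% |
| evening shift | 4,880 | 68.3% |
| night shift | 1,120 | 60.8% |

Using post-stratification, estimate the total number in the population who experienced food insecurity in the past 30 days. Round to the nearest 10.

Each cell contributes its population count × the respondent rate:
  day shift: 2,000 × 79.9% = 1598
  evening shift: 4,880 × 68.3% = 3333.04
  night shift: 1,120 × 60.8% = 680.96
Estimated total = 5612 → 5,610.

5,610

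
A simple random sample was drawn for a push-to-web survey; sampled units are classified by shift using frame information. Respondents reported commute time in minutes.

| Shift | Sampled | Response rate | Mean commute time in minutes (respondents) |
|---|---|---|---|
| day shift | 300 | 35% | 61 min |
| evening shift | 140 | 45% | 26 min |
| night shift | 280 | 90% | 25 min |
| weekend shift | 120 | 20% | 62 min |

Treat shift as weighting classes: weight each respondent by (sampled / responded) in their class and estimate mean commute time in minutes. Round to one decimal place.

43.3

Each respondent's weight = sampled/responded in their class; summing within a class gives n_sampled, so:
  day shift: 300 × 61 = 18,300
  evening shift: 140 × 26 = 3640
  night shift: 280 × 25 = 7000
  weekend shift: 120 × 62 = 7440
Adjusted estimate = 36,380 / 840 = 43.3095 → 43.3.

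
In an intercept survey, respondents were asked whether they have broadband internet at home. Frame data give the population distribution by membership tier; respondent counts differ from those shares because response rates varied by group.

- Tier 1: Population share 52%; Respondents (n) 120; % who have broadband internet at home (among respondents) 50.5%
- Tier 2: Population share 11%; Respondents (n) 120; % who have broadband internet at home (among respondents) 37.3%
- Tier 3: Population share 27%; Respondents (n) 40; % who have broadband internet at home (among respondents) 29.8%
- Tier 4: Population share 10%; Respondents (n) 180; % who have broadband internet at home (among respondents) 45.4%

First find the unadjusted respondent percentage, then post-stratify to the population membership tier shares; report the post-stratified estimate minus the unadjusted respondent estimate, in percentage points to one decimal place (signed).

Naive respondent-only estimate (weights = respondent counts):
  (120/460)×50.5 + (120/460)×37.3 + (40/460)×29.8 + (180/460)×45.4 = 43.2609%
Post-stratified estimate weights by population shares:
  0.52×50.5 + 0.11×37.3 + 0.27×29.8 + 0.1×45.4 = 42.949%
Difference = 42.949 − 43.2609 = -0.3119 pp.

-0.3 percentage points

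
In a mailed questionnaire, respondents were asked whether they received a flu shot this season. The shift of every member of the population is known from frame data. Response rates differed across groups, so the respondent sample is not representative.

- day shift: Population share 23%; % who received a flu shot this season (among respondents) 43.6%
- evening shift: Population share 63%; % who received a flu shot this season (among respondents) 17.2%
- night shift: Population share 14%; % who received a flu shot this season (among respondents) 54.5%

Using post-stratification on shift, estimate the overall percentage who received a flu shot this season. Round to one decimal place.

28.5%

Each cell contributes population-share × respondent value:
  day shift: 0.23 × 43.6 = 10.028
  evening shift: 0.63 × 17.2 = 10.836
  night shift: 0.14 × 54.5 = 7.63
Post-stratified estimate = 28.494 → 28.5%.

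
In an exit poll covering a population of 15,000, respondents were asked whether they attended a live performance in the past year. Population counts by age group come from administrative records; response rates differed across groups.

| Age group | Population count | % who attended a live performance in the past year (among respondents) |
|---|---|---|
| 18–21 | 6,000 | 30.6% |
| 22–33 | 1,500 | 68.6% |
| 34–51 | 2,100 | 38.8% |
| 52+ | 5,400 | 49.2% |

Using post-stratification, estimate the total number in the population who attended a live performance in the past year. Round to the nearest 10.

6,340

Each cell contributes its population count × the respondent rate:
  18–21: 6,000 × 30.6% = 1836
  22–33: 1,500 × 68.6% = 1029
  34–51: 2,100 × 38.8% = 814.8
  52+: 5,400 × 49.2% = 2656.8
Estimated total = 6336.6 → 6,340.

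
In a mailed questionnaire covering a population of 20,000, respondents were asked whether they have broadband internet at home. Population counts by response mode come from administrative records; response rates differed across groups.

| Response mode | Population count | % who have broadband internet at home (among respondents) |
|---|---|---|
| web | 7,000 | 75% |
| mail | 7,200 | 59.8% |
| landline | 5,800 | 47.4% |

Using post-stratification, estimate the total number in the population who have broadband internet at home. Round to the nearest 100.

12,300

Apply each group's respondent rate to its population count:
  web: 7,000 × 75% = 5250
  mail: 7,200 × 59.8% = 4305.6
  landline: 5,800 × 47.4% = 2749.2
Estimated total = 12304.8 → 12,300.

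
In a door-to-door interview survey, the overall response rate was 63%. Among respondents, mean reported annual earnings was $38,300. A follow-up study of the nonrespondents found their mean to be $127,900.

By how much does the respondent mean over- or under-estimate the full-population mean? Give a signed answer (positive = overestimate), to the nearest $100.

Nonresponse fraction = 1 − 0.63 = 0.37.
Bias = (nonresponse fraction) × (respondent mean − nonrespondent mean)
     = 0.37 × (38,300 − 127,900) = 0.37 × -89,600 = -33,152.

-$33,200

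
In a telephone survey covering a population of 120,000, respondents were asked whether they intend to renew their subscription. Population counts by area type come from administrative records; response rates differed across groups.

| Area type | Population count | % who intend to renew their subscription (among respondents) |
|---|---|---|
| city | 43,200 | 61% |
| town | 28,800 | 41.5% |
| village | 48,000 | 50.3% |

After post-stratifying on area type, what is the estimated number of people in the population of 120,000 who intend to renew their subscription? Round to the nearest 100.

62,400

Each cell contributes its population count × the respondent rate:
  city: 43,200 × 61% = 26,352
  town: 28,800 × 41.5% = 11,952
  village: 48,000 × 50.3% = 24,144
Estimated total = 62,448 → 62,400.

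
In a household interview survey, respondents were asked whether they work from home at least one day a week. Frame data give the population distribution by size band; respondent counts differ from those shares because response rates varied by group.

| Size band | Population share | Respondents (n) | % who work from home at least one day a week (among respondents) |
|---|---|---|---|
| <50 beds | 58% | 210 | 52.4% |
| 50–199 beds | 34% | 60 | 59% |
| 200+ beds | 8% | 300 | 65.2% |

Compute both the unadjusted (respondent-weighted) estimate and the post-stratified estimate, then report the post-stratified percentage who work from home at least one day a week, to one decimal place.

Naive respondent-only estimate (weights = respondent counts):
  (210/570)×52.4 + (60/570)×59 + (300/570)×65.2 = 59.8316%
Post-stratifying to population shares instead:
  0.58×52.4 + 0.34×59 + 0.08×65.2 = 55.668%

55.7%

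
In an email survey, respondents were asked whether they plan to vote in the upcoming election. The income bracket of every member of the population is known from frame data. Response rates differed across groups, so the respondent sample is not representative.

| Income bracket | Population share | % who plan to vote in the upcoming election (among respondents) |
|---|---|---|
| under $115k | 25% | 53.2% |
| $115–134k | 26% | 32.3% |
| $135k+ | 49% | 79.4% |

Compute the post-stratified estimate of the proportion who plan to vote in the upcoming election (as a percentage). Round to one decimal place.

Each cell contributes population-share × respondent value:
  under $115k: 0.25 × 53.2 = 13.3
  $115–134k: 0.26 × 32.3 = 8.398
  $135k+: 0.49 × 79.4 = 38.906
Post-stratified estimate = 60.604 → 60.6%.

60.6%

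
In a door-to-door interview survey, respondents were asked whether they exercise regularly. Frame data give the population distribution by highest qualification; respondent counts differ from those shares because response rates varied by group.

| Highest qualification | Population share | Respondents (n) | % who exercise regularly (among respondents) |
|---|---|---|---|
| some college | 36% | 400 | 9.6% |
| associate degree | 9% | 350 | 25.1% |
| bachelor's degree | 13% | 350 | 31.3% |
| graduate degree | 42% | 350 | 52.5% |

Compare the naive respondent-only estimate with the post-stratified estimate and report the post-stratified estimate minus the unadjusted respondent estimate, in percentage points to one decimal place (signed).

+2.9 percentage points

Without adjustment, the pooled respondent share is:
  (400/1450)×9.6 + (350/1450)×25.1 + (350/1450)×31.3 + (350/1450)×52.5 = 28.9345%
Reweighting by population highest qualification shares:
  0.36×9.6 + 0.09×25.1 + 0.13×31.3 + 0.42×52.5 = 31.834%
Difference = 31.834 − 28.9345 = 2.8995 pp.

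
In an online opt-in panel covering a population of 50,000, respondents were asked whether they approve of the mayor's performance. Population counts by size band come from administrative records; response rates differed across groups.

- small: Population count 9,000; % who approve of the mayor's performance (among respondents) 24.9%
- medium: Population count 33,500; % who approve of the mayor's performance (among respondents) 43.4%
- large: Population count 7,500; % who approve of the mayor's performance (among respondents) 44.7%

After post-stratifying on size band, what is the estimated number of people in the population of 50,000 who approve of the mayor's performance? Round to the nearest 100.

20,100

Estimated count per cell = population count × respondent percentage:
  small: 9,000 × 24.9% = 2241
  medium: 33,500 × 43.4% = 14,539
  large: 7,500 × 44.7% = 3352.5
Estimated total = 20132.5 → 20,100.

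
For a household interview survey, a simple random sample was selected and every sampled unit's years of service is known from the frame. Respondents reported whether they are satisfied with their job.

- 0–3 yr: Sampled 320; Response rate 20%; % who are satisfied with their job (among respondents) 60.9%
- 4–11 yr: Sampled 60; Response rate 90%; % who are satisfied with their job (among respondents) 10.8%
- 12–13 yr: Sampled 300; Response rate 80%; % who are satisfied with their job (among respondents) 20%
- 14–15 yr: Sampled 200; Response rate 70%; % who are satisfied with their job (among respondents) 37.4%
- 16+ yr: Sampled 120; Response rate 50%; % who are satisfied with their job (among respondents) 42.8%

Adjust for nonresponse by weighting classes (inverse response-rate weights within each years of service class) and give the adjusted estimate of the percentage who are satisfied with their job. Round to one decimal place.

38.8%

Weighting each respondent by the inverse class response rate inflates each class back to its sampled size, so the class weight is n_sampled:
  0–3 yr: 320 × 60.9 = 19,488
  4–11 yr: 60 × 10.8 = 648
  12–13 yr: 300 × 20 = 6000
  14–15 yr: 200 × 37.4 = 7480
  16+ yr: 120 × 42.8 = 5136
Adjusted estimate = 38,752 / 1,000 = 38.752 → 38.8%.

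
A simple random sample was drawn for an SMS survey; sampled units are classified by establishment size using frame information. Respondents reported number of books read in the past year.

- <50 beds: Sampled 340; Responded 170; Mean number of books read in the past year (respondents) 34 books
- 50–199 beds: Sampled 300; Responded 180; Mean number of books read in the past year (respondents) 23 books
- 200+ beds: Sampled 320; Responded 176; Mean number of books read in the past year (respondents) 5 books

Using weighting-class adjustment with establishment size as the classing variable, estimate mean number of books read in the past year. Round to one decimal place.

Class response rates: <50 beds 170/340 = 50%, 50–199 beds 180/300 = 60%, 200+ beds 176/320 = 55%.
Inverse-response-rate weighting restores each class to its sampled count, so class totals weight by n_sampled:
  <50 beds: 340 × 34 = 11,560
  50–199 beds: 300 × 23 = 6900
  200+ beds: 320 × 5 = 1600
Adjusted estimate = 20,060 / 960 = 20.8958 → 20.9.

20.9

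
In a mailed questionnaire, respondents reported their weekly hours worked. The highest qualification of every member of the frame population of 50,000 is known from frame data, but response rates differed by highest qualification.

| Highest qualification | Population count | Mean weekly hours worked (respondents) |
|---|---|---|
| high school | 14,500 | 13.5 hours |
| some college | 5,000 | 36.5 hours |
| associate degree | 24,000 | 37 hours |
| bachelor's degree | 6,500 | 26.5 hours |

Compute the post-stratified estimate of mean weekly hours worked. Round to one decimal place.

28.8

Reweight to the known highest qualification distribution:
  high school: (14,500/50,000) × 13.5 = 3.915
  some college: (5,000/50,000) × 36.5 = 3.65
  associate degree: (24,000/50,000) × 37 = 17.76
  bachelor's degree: (6,500/50,000) × 26.5 = 3.445
Post-stratified estimate = 28.77 → 28.8.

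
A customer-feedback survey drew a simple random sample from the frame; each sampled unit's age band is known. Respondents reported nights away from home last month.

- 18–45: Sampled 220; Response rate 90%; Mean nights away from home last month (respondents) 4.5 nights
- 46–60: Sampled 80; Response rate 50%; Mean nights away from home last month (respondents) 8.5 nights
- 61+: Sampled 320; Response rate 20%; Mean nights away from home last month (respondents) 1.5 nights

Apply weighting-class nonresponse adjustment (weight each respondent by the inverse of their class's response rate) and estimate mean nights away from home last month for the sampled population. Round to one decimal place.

3.5

Each respondent's weight = sampled/responded in their class; summing within a class gives n_sampled, so:
  18–45: 220 × 4.5 = 990
  46–60: 80 × 8.5 = 680
  61+: 320 × 1.5 = 480
Adjusted estimate = 2150 / 620 = 3.46774 → 3.5.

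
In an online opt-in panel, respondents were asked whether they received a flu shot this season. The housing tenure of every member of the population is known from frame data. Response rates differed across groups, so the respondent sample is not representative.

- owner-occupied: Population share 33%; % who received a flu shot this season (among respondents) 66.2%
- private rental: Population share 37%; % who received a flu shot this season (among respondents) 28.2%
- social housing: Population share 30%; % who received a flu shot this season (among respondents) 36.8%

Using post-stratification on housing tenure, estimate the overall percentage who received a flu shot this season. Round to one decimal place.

Weight each group's respondent value by its population share:
  owner-occupied: 0.33 × 66.2 = 21.846
  private rental: 0.37 × 28.2 = 10.434
  social housing: 0.3 × 36.8 = 11.04
Post-stratified estimate = 43.32 → 43.3%.

43.3%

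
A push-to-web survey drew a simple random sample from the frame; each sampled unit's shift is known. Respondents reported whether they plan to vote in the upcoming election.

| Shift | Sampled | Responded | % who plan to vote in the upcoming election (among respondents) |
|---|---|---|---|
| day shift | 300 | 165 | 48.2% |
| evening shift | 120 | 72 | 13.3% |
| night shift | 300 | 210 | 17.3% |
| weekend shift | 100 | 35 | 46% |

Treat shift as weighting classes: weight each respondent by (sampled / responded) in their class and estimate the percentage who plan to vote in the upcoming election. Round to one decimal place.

Class response rates: day shift 165/300 = 55%, evening shift 72/120 = 60%, night shift 210/300 = 70%, weekend shift 35/100 = 35%.
Weighting each respondent by the inverse class response rate inflates each class back to its sampled size, so the class weight is n_sampled:
  day shift: 300 × 48.2 = 14,460
  evening shift: 120 × 13.3 = 1596
  night shift: 300 × 17.3 = 5190
  weekend shift: 100 × 46 = 4600
Adjusted estimate = 25,846 / 820 = 31.5195 → 31.5%.

31.5%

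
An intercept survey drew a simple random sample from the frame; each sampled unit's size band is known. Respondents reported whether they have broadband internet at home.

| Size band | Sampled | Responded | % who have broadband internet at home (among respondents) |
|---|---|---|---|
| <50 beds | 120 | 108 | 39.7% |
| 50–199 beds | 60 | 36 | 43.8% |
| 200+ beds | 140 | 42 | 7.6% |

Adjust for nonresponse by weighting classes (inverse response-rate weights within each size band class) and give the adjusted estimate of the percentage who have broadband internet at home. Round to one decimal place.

Response rates by class: <50 beds 108/120 = 90%, 50–199 beds 36/60 = 60%, 200+ beds 42/140 = 30%.
Each respondent's weight = sampled/responded in their class; summing within a class gives n_sampled, so:
  <50 beds: 120 × 39.7 = 4764
  50–199 beds: 60 × 43.8 = 2628
  200+ beds: 140 × 7.6 = 1064
Adjusted estimate = 8456 / 320 = 26.425 → 26.4%.

26.4%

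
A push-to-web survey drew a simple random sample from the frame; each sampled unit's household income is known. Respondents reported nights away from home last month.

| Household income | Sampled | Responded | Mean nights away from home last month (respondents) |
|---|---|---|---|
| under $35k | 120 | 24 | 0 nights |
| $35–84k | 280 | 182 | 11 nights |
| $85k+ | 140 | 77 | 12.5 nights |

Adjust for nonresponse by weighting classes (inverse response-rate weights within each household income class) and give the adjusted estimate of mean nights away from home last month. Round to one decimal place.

8.9

Response rates by class: under $35k 24/120 = 20%, $35–84k 182/280 = 65%, $85k+ 77/140 = 55%.
Weighting each respondent by the inverse class response rate inflates each class back to its sampled size, so the class weight is n_sampled:
  under $35k: 120 × 0 = 0
  $35–84k: 280 × 11 = 3080
  $85k+: 140 × 12.5 = 1750
Adjusted estimate = 4830 / 540 = 8.94444 → 8.9.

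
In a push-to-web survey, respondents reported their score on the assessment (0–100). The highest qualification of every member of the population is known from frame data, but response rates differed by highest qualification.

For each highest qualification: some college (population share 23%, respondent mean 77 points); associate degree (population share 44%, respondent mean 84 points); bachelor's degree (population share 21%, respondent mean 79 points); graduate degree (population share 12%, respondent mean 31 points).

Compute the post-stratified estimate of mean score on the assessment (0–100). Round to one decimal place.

Each cell contributes population-share × respondent value:
  some college: 0.23 × 77 = 17.71
  associate degree: 0.44 × 84 = 36.96
  bachelor's degree: 0.21 × 79 = 16.59
  graduate degree: 0.12 × 31 = 3.72
Post-stratified estimate = 74.98 → 75.0.

75.0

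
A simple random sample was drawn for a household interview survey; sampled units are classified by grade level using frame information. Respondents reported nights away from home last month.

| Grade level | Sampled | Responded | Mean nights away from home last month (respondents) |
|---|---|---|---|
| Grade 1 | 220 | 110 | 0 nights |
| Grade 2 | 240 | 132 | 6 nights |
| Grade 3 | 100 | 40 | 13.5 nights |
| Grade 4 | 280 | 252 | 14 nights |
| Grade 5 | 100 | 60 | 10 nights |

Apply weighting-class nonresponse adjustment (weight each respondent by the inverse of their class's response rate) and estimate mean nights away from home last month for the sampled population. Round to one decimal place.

Class response rates: Grade 1 110/220 = 50%, Grade 2 132/240 = 55%, Grade 3 40/100 = 40%, Grade 4 252/280 = 90%, Grade 5 60/100 = 60%.
Each respondent's weight = sampled/responded in their class; summing within a class gives n_sampled, so:
  Grade 1: 220 × 0 = 0
  Grade 2: 240 × 6 = 1440
  Grade 3: 100 × 13.5 = 1350
  Grade 4: 280 × 14 = 3920
  Grade 5: 100 × 10 = 1000
Adjusted estimate = 7710 / 940 = 8.20213 → 8.2.

8.2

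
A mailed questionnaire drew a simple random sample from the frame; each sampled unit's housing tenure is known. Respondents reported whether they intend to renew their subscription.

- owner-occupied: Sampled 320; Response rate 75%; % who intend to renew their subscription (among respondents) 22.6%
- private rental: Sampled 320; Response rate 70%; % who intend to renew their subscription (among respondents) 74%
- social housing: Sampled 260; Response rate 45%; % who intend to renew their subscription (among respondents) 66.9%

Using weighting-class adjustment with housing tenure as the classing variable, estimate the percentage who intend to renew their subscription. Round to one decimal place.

Weighting each respondent by the inverse class response rate inflates each class back to its sampled size, so the class weight is n_sampled:
  owner-occupied: 320 × 22.6 = 7232
  private rental: 320 × 74 = 23,680
  social housing: 260 × 66.9 = 17,394
Adjusted estimate = 48,306 / 900 = 53.6733 → 53.7%.

53.7%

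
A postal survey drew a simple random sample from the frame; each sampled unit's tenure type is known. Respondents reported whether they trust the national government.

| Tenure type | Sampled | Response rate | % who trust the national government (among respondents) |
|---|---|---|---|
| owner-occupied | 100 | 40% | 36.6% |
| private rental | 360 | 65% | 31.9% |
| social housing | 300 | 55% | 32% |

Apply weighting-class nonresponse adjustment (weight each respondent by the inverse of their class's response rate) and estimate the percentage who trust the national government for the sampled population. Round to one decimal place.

Weighting each respondent by the inverse class response rate inflates each class back to its sampled size, so the class weight is n_sampled:
  owner-occupied: 100 × 36.6 = 3660
  private rental: 360 × 31.9 = 11,484
  social housing: 300 × 32 = 9600
Adjusted estimate = 24,744 / 760 = 32.5579 → 32.6%.

32.6%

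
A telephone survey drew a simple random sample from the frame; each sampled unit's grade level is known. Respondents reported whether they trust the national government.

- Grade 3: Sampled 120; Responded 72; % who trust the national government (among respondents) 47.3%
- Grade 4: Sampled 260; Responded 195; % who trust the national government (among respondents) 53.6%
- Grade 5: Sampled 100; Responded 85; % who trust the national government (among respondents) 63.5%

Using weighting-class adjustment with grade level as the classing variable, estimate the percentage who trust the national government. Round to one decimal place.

54.1%

Response rates by class: Grade 3 72/120 = 60%, Grade 4 195/260 = 75%, Grade 5 85/100 = 85%.
Each respondent's weight = sampled/responded in their class; summing within a class gives n_sampled, so:
  Grade 3: 120 × 47.3 = 5676
  Grade 4: 260 × 53.6 = 13,936
  Grade 5: 100 × 63.5 = 6350
Adjusted estimate = 25,962 / 480 = 54.0875 → 54.1%.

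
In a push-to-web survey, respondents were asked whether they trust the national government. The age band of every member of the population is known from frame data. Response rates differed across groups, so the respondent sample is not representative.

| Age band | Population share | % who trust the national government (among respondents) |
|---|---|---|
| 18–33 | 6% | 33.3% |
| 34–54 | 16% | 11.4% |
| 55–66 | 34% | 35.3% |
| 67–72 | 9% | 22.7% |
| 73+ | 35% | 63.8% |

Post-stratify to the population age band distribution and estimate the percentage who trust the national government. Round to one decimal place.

40.2%

Each cell contributes population-share × respondent value:
  18–33: 0.06 × 33.3 = 1.998
  34–54: 0.16 × 11.4 = 1.824
  55–66: 0.34 × 35.3 = 12.002
  67–72: 0.09 × 22.7 = 2.043
  73+: 0.35 × 63.8 = 22.33
Post-stratified estimate = 40.197 → 40.2%.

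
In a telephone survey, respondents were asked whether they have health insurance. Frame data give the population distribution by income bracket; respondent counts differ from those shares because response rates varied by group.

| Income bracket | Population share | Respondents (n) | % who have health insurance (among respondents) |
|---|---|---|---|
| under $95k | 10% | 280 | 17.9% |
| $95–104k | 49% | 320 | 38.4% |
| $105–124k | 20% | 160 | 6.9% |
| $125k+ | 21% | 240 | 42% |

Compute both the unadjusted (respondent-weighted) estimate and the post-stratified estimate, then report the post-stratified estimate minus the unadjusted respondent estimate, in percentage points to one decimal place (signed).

+2.3 percentage points

Naive respondent-only estimate (weights = respondent counts):
  (280/1000)×17.9 + (320/1000)×38.4 + (160/1000)×6.9 + (240/1000)×42 = 28.484%
Post-stratified estimate weights by population shares:
  0.1×17.9 + 0.49×38.4 + 0.2×6.9 + 0.21×42 = 30.806%
Difference = 30.806 − 28.484 = 2.322 pp.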